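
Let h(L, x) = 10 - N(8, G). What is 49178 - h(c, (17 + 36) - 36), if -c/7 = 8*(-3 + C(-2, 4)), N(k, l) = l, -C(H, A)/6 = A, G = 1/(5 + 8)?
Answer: 639185/13 ≈ 49168.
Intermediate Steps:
G = 1/13 ≈ 0.076923
C(H, A) = -6*A
c = 1512 (c = -56*(-3 - 6*4) = -56*(-3 - 24) = -56*(-27) = -7*(-216) = 1512)
h(L, x) = 129/13 (h(L, x) = 10 - 1*1/13 = 10 - 1/13 = 129/13)
49178 - h(c, (17 + 36) - 36) = 49178 - 1*129/13 = 49178 - 129/13 = 639185/13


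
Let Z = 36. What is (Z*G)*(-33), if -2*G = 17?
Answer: 10098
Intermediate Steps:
G = -17/2 (G = -1/2*17 = -17/2 ≈ -8.5000)
(Z*G)*(-33) = (36*(-17/2))*(-33) = -306*(-33) = 10098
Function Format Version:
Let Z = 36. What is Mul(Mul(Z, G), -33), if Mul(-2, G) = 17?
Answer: 10098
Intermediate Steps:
G = Rational(-17, 2) (G = Mul(Rational(-1, 2), 17) = Rational(-17, 2) ≈ -8.5000)
Mul(Mul(Z, G), -33) = Mul(Mul(36, Rational(-17, 2)), -33) = Mul(-306, -33) = 10098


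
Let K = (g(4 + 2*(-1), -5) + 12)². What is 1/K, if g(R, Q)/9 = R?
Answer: 1/900 ≈ 0.0011111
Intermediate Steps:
g(R, Q) = 9*R
K = 900 (K = (9*(4 + 2*(-1)) + 12)² = (9*(4 - 2) + 12)² = (9*2 + 12)² = (18 + 12)² = 30² = 900)
1/K = 1/900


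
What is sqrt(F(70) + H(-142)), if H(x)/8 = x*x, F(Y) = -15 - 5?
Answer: 2*sqrt(40323) ≈ 401.61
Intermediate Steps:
F(Y) = -20
H(x) = 8*x**2 (H(x) = 8*(x*x) = 8*x**2)
sqrt(F(70) + H(-142)) = sqrt(-20 + 8*(-142)**2) = sqrt(-20 + 8*20164) = sqrt(-20 + 161312) = sqrt(161292) = 2*sqrt(40323)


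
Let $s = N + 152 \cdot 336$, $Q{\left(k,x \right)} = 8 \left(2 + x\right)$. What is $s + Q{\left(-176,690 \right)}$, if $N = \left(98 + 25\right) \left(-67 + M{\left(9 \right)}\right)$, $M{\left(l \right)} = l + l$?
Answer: $50581$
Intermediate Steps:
$Q{\left(k,x \right)} = 16 + 8 x$
$M{\left(l \right)} = 2 l$
$N = -6027$ ($N = \left(98 + 25\right) \left(-67 + 2 \cdot 9\right) = 123 \left(-67 + 18\right) = 123 \left(-49\right) = -6027$)
$s = 45045$ ($s = -6027 + 152 \cdot 336 = -6027 + 51072 = 45045$)
$s + Q{\left(-176,690 \right)} = 45045 + \left(16 + 8 \cdot 690\right) = 45045 + \left(16 + 5520\right) = 45045 + 5536 = 50581$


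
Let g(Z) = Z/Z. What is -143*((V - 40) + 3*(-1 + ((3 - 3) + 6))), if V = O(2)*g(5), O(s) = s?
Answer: 3289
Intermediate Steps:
g(Z) = 1
V = 2 (V = 2*1 = 2)
-143*((V - 40) + 3*(-1 + ((3 - 3) + 6))) = -143*((2 - 40) + 3*(-1 + ((3 - 3) + 6))) = -143*(-38 + 3*(-1 + (0 + 6))) = -143*(-38 + 3*(-1 + 6)) = -143*(-38 + 3*5) = -143*(-38 + 15) = -143*(-23) = 3289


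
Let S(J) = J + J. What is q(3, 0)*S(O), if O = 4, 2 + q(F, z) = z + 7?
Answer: 40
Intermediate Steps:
q(F, z) = 5 + z (q(F, z) = -2 + (z + 7) = -2 + (7 + z) = 5 + z)
S(J) = 2*J
q(3, 0)*S(O) = (5 + 0)*(2*4) = 5*8 = 40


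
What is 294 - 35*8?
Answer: 14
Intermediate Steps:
294 - 35*8 = 294 - 1*280 = 294 - 280 = 14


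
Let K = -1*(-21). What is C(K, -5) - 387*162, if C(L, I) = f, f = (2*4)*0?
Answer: -62694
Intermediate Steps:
K = 21
f = 0 (f = 8*0 = 0)
C(L, I) = 0
C(K, -5) - 387*162 = 0 - 387*162 = 0 - 62694 = -62694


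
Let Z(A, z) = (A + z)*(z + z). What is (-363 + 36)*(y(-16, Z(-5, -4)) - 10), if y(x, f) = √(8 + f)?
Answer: 3270 - 1308*√5 ≈ 345.22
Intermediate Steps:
Z(A, z) = 2*z*(A + z) (Z(A, z) = (A + z)*(2*z) = 2*z*(A + z))
(-363 + 36)*(y(-16, Z(-5, -4)) - 10) = (-363 + 36)*(√(8 + 2*(-4)*(-5 - 4)) - 10) = -327*(√(8 + 2*(-4)*(-9)) - 10) = -327*(√(8 + 72) - 10) = -327*(√80 - 10) = -327*(4*√5 - 10) = -327*(-10 + 4*√5) = 3270 - 1308*√5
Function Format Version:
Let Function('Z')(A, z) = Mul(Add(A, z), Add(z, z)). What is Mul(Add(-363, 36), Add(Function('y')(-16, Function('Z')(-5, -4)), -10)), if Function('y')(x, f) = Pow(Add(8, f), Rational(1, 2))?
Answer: Add(3270, Mul(-1308, Pow(5, Rational(1, 2)))) ≈ 345.22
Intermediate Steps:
Function('Z')(A, z) = Mul(2, z, Add(A, z)) (Function('Z')(A, z) = Mul(Add(A, z), Mul(2, z)) = Mul(2, z, Add(A, z)))
Mul(Add(-363, 36), Add(Function('y')(-16, Function('Z')(-5, -4)), -10)) = Mul(Add(-363, 36), Add(Pow(Add(8, Mul(2, -4, Add(-5, -4))), Rational(1, 2)), -10)) = Mul(-327, Add(Pow(Add(8, Mul(2, -4, -9)), Rational(1, 2)), -10)) = Mul(-327, Add(Pow(Add(8, 72), Rational(1, 2)), -10)) = Mul(-327, Add(Pow(80, Rational(1, 2)), -10)) = Mul(-327, Add(Mul(4, Pow(5, Rational(1, 2))), -10)) = Mul(-327, Add(-10, Mul(4, Pow(5, Rational(1, 2))))) = Add(3270, Mul(-1308, Pow(5, Rational(1, 2))))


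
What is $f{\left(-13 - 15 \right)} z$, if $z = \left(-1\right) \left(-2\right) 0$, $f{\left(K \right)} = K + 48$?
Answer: $0$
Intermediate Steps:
$f{\left(K \right)} = 48 + K$
$z = 0$ ($z = 2 \cdot 0 = 0$)
$f{\left(-13 - 15 \right)} z = \left(48 - 28\right) 0 = 20 \cdot 0 = 0$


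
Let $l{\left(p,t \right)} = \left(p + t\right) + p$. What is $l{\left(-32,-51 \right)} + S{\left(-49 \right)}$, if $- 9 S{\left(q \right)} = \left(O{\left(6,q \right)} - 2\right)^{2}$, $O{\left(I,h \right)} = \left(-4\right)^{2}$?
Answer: $- \frac{1231}{9} \approx -136.78$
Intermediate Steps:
$O{\left(I,h \right)} = 16$
$l{\left(p,t \right)} = t + 2 p$
$S{\left(q \right)} = - \frac{196}{9}$ ($S{\left(q \right)} = - \frac{\left(16 - 2\right)^{2}}{9} = - \frac{14^{2}}{9} = \left(- \frac{1}{9}\right) 196 = - \frac{196}{9}$)
$l{\left(-32,-51 \right)} + S{\left(-49 \right)} = \left(-51 + 2 \left(-32\right)\right) - \frac{196}{9} = \left(-51 - 64\right) - \frac{196}{9} = -115 - \frac{196}{9} = - \frac{1231}{9}$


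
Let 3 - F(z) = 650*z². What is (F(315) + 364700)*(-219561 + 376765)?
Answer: -10081735714588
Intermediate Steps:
F(z) = 3 - 650*z²
(F(315) + 364700)*(-219561 + 376765) = ((3 - 650*315²) + 364700)*(-219561 + 376765) = ((3 - 650*99225) + 364700)*157204 = ((3 - 64496250) + 364700)*157204 = (-64496247 + 364700)*157204 = -64131547*157204 = -10081735714588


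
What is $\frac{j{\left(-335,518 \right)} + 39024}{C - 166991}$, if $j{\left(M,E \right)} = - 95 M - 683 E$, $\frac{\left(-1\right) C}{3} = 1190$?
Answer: $\frac{282945}{170561} \approx 1.6589$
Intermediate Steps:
$C = -3570$ ($C = \left(-3\right) 1190 = -3570$)
$j{\left(M,E \right)} = - 683 E - 95 M$
$\frac{j{\left(-335,518 \right)} + 39024}{C - 166991} = \frac{\left(\left(-683\right) 518 - -31825\right) + 39024}{-3570 - 166991} = \frac{\left(-353794 + 31825\right) + 39024}{-170561} = \left(-321969 + 39024\right) \left(- \frac{1}{170561}\right) = \left(-282945\right) \left(- \frac{1}{170561}\right) = \frac{282945}{170561}$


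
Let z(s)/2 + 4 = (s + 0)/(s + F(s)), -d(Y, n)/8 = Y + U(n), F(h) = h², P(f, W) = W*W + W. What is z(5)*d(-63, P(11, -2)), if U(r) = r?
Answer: -11224/3 ≈ -3741.3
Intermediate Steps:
P(f, W) = W + W² (P(f, W) = W² + W = W + W²)
d(Y, n) = -8*Y - 8*n (d(Y, n) = -8*(Y + n) = -8*Y - 8*n)
z(s) = -8 + 2*s/(s + s²) (z(s) = -8 + 2*((s + 0)/(s + s²)) = -8 + 2*(s/(s + s²)) = -8 + 2*s/(s + s²))
z(5)*d(-63, P(11, -2)) = (2*(-3 - 4*5)/(1 + 5))*(-8*(-63) - (-16)*(1 - 2)) = (2*(-3 - 20)/6)*(504 - (-16)*(-1)) = (2*(⅙)*(-23))*(504 - 8*2) = -23*(504 - 16)/3 = -23/3*488 = -11224/3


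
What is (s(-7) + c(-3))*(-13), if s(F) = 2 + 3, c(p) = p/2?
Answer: -91/2 ≈ -45.500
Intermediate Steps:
c(p) = p/2 (c(p) = p*(½) = p/2)
s(F) = 5
(s(-7) + c(-3))*(-13) = (5 + (½)*(-3))*(-13) = (5 - 3/2)*(-13) = (7/2)*(-13) = -91/2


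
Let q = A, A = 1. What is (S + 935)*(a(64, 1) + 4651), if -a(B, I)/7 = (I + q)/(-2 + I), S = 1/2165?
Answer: 1888649508/433 ≈ 4.3618e+6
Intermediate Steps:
q = 1
S = 1/2165 ≈ 0.00046189
a(B, I) = -7*(1 + I)/(-2 + I) (a(B, I) = -7*(I + 1)/(-2 + I) = -7*(1 + I)/(-2 + I))
(S + 935)*(a(64, 1) + 4651) = (1/2165 + 935)*(7*(-1 - 1*1)/(-2 + 1) + 4651) = 2024276*(7*(-1 - 1)/(-1) + 4651)/2165 = 2024276*(7*(-1)*(-2) + 4651)/2165 = 2024276*(14 + 4651)/2165 = (2024276/2165)*4665 = 1888649508/433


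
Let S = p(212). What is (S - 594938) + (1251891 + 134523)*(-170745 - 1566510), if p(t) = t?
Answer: -2408555248296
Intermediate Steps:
S = 212
(S - 594938) + (1251891 + 134523)*(-170745 - 1566510) = (212 - 594938) + (1251891 + 134523)*(-170745 - 1566510) = -594726 + 1386414*(-1737255) = -594726 - 2408554653570 = -2408555248296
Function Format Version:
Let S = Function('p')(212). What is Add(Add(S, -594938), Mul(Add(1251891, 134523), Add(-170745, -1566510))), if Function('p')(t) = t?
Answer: -2408555248296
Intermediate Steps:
S = 212
Add(Add(S, -594938), Mul(Add(1251891, 134523), Add(-170745, -1566510))) = Add(Add(212, -594938), Mul(Add(1251891, 134523), Add(-170745, -1566510))) = Add(-594726, Mul(1386414, -1737255)) = Add(-594726, -2408554653570) = -2408555248296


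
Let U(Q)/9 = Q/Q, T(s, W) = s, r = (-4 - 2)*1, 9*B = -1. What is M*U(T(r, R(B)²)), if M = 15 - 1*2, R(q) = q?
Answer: 117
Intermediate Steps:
B = -⅑ (B = (⅑)*(-1) = -⅑ ≈ -0.11111)
r = -6 (r = -6*1 = -6)
U(Q) = 9 (U(Q) = 9*(Q/Q) = 9*1 = 9)
M = 13 (M = 15 - 2 = 13)
M*U(T(r, R(B)²)) = 13*9 = 117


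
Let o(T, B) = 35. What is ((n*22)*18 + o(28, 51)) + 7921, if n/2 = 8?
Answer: 14292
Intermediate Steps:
n = 16 (n = 2*8 = 16)
((n*22)*18 + o(28, 51)) + 7921 = ((16*22)*18 + 35) + 7921 = (352*18 + 35) + 7921 = (6336 + 35) + 7921 = 6371 + 7921 = 14292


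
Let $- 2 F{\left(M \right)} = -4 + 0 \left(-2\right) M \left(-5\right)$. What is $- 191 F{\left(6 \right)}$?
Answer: $-382$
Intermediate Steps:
$F{\left(M \right)} = 2$ ($F{\left(M \right)} = - \frac{-4 + 0 \left(-2\right) M \left(-5\right)}{2} = - \frac{-4 + 0 M \left(-5\right)}{2} = - \frac{-4 + 0 \left(-5\right)}{2} = - \frac{-4 + 0}{2} = \left(- \frac{1}{2}\right) \left(-4\right) = 2$)
$- 191 F{\left(6 \right)} = \left(-191\right) 2 = -382$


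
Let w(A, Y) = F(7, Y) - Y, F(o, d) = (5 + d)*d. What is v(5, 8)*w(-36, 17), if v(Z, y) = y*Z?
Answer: 14280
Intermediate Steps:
v(Z, y) = Z*y
F(o, d) = d*(5 + d)
w(A, Y) = -Y + Y*(5 + Y) (w(A, Y) = Y*(5 + Y) - Y = -Y + Y*(5 + Y))
v(5, 8)*w(-36, 17) = (5*8)*(17*(4 + 17)) = 40*(17*21) = 40*357 = 14280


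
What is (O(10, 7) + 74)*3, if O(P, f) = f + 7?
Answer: 264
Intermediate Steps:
O(P, f) = 7 + f
(O(10, 7) + 74)*3 = ((7 + 7) + 74)*3 = (14 + 74)*3 = 88*3 = 264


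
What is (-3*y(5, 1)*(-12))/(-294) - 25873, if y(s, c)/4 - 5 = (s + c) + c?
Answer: -1268065/49 ≈ -25879.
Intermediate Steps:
y(s, c) = 20 + 4*s + 8*c (y(s, c) = 20 + 4*((s + c) + c) = 20 + 4*((c + s) + c) = 20 + 4*(s + 2*c) = 20 + (4*s + 8*c) = 20 + 4*s + 8*c)
(-3*y(5, 1)*(-12))/(-294) - 25873 = (-3*(20 + 4*5 + 8*1)*(-12))/(-294) - 25873 = (-3*(20 + 20 + 8)*(-12))*(-1/294) - 25873 = (-3*48*(-12))*(-1/294) - 25873 = -144*(-12)*(-1/294) - 25873 = 1728*(-1/294) - 25873 = -288/49 - 25873 = -1268065/49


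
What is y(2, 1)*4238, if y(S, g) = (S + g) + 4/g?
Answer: 29666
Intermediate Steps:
y(S, g) = S + g + 4/g
y(2, 1)*4238 = (2 + 1 + 4/1)*4238 = (2 + 1 + 4*1)*4238 = (2 + 1 + 4)*4238 = 7*4238 = 29666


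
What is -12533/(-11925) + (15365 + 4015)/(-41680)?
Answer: 14563447/24851700 ≈ 0.58601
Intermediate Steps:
-12533/(-11925) + (15365 + 4015)/(-41680) = -12533*(-1/11925) + 19380*(-1/41680) = 12533/11925 - 969/2084 = 14563447/24851700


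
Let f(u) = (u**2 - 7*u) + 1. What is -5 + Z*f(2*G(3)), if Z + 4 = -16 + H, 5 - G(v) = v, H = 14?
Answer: 61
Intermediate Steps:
G(v) = 5 - v
f(u) = 1 + u**2 - 7*u
Z = -6 (Z = -4 + (-16 + 14) = -4 - 2 = -6)
-5 + Z*f(2*G(3)) = -5 - 6*(1 + (2*(5 - 1*3))**2 - 14*(5 - 1*3)) = -5 - 6*(1 + (2*(5 - 3))**2 - 14*(5 - 3)) = -5 - 6*(1 + (2*2)**2 - 14*2) = -5 - 6*(1 + 4**2 - 7*4) = -5 - 6*(1 + 16 - 28) = -5 - 6*(-11) = -5 + 66 = 61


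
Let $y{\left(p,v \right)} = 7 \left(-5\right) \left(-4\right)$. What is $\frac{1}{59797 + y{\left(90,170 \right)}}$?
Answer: $\frac{1}{59937} \approx 1.6684 \cdot 10^{-5}$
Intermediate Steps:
$y{\left(p,v \right)} = 140$ ($y{\left(p,v \right)} = \left(-35\right) \left(-4\right) = 140$)
$\frac{1}{59797 + y{\left(90,170 \right)}} = \frac{1}{59797 + 140} = \frac{1}{59937}$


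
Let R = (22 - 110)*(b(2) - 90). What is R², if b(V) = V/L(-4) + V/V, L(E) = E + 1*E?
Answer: 61685316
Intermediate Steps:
L(E) = 2*E (L(E) = E + E = 2*E)
b(V) = 1 - V/8 (b(V) = V/((2*(-4))) + V/V = V/(-8) + 1 = V*(-⅛) + 1 = -V/8 + 1 = 1 - V/8)
R = 7854 (R = (22 - 110)*((1 - ⅛*2) - 90) = -88*((1 - ¼) - 90) = -88*(¾ - 90) = -88*(-357/4) = 7854)
R² = 7854² = 61685316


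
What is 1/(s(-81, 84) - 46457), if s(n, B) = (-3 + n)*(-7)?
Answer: -1/45869 ≈ -2.1801e-5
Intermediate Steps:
s(n, B) = 21 - 7*n
1/(s(-81, 84) - 46457) = 1/((21 - 7*(-81)) - 46457) = 1/((21 + 567) - 46457) = 1/(588 - 46457) = 1/(-45869) = -1/45869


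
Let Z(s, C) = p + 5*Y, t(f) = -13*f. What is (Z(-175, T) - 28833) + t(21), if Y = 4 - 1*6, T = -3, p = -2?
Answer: -29118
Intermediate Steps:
Y = -2 (Y = 4 - 6 = -2)
Z(s, C) = -12 (Z(s, C) = -2 + 5*(-2) = -2 - 10 = -12)
(Z(-175, T) - 28833) + t(21) = (-12 - 28833) - 13*21 = -28845 - 273 = -29118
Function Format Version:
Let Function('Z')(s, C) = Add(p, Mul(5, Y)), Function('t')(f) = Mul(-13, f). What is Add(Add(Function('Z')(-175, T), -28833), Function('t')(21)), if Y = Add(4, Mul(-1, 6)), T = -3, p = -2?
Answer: -29118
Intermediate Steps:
Y = -2 (Y = Add(4, -6) = -2)
Function('Z')(s, C) = -12 (Function('Z')(s, C) = Add(-2, Mul(5, -2)) = Add(-2, -10) = -12)
Add(Add(Function('Z')(-175, T), -28833), Function('t')(21)) = Add(Add(-12, -28833), Mul(-13, 21)) = Add(-28845, -273) = -29118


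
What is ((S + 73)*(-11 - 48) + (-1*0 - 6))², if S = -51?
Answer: 1700416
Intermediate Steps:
((S + 73)*(-11 - 48) + (-1*0 - 6))² = ((-51 + 73)*(-11 - 48) + (-1*0 - 6))² = (22*(-59) + (0 - 6))² = (-1298 - 6)² = (-1304)² = 1700416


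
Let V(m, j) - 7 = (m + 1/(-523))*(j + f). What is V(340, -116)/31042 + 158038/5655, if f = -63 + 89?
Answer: 2475261279613/91808732730 ≈ 26.961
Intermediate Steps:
f = 26
V(m, j) = 7 + (26 + j)*(-1/523 + m) (V(m, j) = 7 + (m + 1/(-523))*(j + 26) = 7 + (m - 1/523)*(26 + j) = 7 + (-1/523 + m)*(26 + j) = 7 + (26 + j)*(-1/523 + m))
V(340, -116)/31042 + 158038/5655 = (3635/523 + 26*340 - 1/523*(-116) - 116*340)/31042 + 158038/5655 = (3635/523 + 8840 + 116/523 - 39440)*(1/31042) + 158038*(1/5655) = -16000049/523*1/31042 + 158038/5655 = -16000049/16234966 + 158038/5655 = 2475261279613/91808732730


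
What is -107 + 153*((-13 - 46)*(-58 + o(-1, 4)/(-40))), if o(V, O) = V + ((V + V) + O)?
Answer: 20947387/40 ≈ 5.2368e+5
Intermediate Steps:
o(V, O) = O + 3*V (o(V, O) = V + (2*V + O) = V + (O + 2*V) = O + 3*V)
-107 + 153*((-13 - 46)*(-58 + o(-1, 4)/(-40))) = -107 + 153*((-13 - 46)*(-58 + (4 + 3*(-1))/(-40))) = -107 + 153*(-59*(-58 + (4 - 3)*(-1/40))) = -107 + 153*(-59*(-58 + 1*(-1/40))) = -107 + 153*(-59*(-58 - 1/40)) = -107 + 153*(-59*(-2321/40)) = -107 + 153*(136939/40) = -107 + 20951667/40 = 20947387/40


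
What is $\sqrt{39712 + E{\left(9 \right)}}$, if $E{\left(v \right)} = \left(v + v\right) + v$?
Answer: $7 \sqrt{811} \approx 199.35$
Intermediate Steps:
$E{\left(v \right)} = 3 v$ ($E{\left(v \right)} = 2 v + v = 3 v$)
$\sqrt{39712 + E{\left(9 \right)}} = \sqrt{39712 + 3 \cdot 9} = \sqrt{39712 + 27} = \sqrt{39739} = 7 \sqrt{811}$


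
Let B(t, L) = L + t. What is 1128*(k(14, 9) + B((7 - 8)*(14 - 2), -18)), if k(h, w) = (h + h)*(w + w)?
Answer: 534672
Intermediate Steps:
k(h, w) = 4*h*w (k(h, w) = (2*h)*(2*w) = 4*h*w)
1128*(k(14, 9) + B((7 - 8)*(14 - 2), -18)) = 1128*(4*14*9 + (-18 + (7 - 8)*(14 - 2))) = 1128*(504 + (-18 - 1*12)) = 1128*(504 + (-18 - 12)) = 1128*(504 - 30) = 1128*474 = 534672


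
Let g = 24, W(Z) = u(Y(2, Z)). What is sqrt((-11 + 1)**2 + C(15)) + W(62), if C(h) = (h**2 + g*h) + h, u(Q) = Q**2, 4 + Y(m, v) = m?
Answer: 4 + 10*sqrt(7) ≈ 30.458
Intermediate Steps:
Y(m, v) = -4 + m
W(Z) = 4 (W(Z) = (-4 + 2)**2 = (-2)**2 = 4)
C(h) = h**2 + 25*h (C(h) = (h**2 + 24*h) + h = h**2 + 25*h)
sqrt((-11 + 1)**2 + C(15)) + W(62) = sqrt((-11 + 1)**2 + 15*(25 + 15)) + 4 = sqrt((-10)**2 + 15*40) + 4 = sqrt(100 + 600) + 4 = sqrt(700) + 4 = 10*sqrt(7) + 4 = 4 + 10*sqrt(7)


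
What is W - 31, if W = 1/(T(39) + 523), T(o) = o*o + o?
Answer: -64572/2083 ≈ -31.000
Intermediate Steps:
T(o) = o + o² (T(o) = o² + o = o + o²)
W = 1/2083 (W = 1/(39*(1 + 39) + 523) = 1/(39*40 + 523) = 1/(1560 + 523) = 1/2083 ≈ 0.00048008)
W - 31 = 1/2083 - 31 = -64572/2083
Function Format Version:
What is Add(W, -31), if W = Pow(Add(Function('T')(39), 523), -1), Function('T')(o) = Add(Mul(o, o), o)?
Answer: Rational(-64572, 2083) ≈ -31.000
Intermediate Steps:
Function('T')(o) = Add(o, Pow(o, 2)) (Function('T')(o) = Add(Pow(o, 2), o) = Add(o, Pow(o, 2)))
W = Rational(1, 2083) (W = Pow(Add(Mul(39, Add(1, 39)), 523), -1) = Pow(Add(Mul(39, 40), 523), -1) = Pow(Add(1560, 523), -1) = Pow(2083, -1) = Rational(1, 2083) ≈ 0.00048008)
Add(W, -31) = Add(Rational(1, 2083), -31) = Rational(-64572, 2083)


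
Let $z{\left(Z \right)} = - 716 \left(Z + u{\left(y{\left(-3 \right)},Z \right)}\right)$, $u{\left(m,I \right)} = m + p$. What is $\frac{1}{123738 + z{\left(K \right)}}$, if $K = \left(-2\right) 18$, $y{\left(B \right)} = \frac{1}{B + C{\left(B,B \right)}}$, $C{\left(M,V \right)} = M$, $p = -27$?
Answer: $\frac{3}{506896} \approx 5.9184 \cdot 10^{-6}$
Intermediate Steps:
$y{\left(B \right)} = \frac{1}{2 B}$ ($y{\left(B \right)} = \frac{1}{B + B} = \frac{1}{2 B}$)
$K = -36$
$u{\left(m,I \right)} = -27 + m$ ($u{\left(m,I \right)} = m - 27 = -27 + m$)
$z{\left(Z \right)} = \frac{58354}{3} - 716 Z$ ($z{\left(Z \right)} = - 716 \left(Z - \left(27 - \frac{1}{2 \left(-3\right)}\right)\right) = - 716 \left(Z + \left(-27 + \frac{1}{2} \left(- \frac{1}{3}\right)\right)\right) = - 716 \left(Z - \frac{163}{6}\right) = - 716 \left(- \frac{163}{6} + Z\right) = \frac{58354}{3} - 716 Z$)
$\frac{1}{123738 + z{\left(K \right)}} = \frac{1}{123738 + \left(\frac{58354}{3} - -25776\right)} = \frac{1}{123738 + \left(\frac{58354}{3} + 25776\right)} = \frac{1}{123738 + \frac{135682}{3}} = \frac{1}{\frac{506896}{3}} = \frac{3}{506896}$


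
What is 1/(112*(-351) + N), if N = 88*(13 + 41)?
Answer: -1/34560 ≈ -2.8935e-5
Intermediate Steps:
N = 4752 (N = 88*54 = 4752)
1/(112*(-351) + N) = 1/(112*(-351) + 4752) = 1/(-39312 + 4752) = 1/(-34560) = -1/34560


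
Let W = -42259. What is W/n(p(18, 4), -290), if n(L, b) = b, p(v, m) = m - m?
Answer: 42259/290 ≈ 145.72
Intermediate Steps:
p(v, m) = 0
W/n(p(18, 4), -290) = -42259/(-290) = -42259*(-1/290) = 42259/290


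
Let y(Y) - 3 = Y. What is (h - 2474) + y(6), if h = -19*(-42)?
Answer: -1667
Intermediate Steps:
h = 798
y(Y) = 3 + Y
(h - 2474) + y(6) = (798 - 2474) + (3 + 6) = -1676 + 9 = -1667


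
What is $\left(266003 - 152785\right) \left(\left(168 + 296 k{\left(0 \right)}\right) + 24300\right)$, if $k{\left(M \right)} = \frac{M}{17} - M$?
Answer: $2770218024$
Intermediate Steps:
$k{\left(M \right)} = - \frac{16 M}{17}$ ($k{\left(M \right)} = M \frac{1}{17} - M = \frac{M}{17} - M = - \frac{16 M}{17}$)
$\left(266003 - 152785\right) \left(\left(168 + 296 k{\left(0 \right)}\right) + 24300\right) = \left(266003 - 152785\right) \left(\left(168 + 296 \left(\left(- \frac{16}{17}\right) 0\right)\right) + 24300\right) = 113218 \left(\left(168 + 296 \cdot 0\right) + 24300\right) = 113218 \left(\left(168 + 0\right) + 24300\right) = 113218 \left(168 + 24300\right) = 113218 \cdot 24468 = 2770218024$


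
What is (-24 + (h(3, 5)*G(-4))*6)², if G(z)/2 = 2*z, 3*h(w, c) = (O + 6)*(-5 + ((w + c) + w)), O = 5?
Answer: 4562496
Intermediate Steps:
h(w, c) = -55/3 + 11*c/3 + 22*w/3 (h(w, c) = ((5 + 6)*(-5 + ((w + c) + w)))/3 = (11*(-5 + ((c + w) + w)))/3 = (11*(-5 + (c + 2*w)))/3 = (11*(-5 + c + 2*w))/3 = (-55 + 11*c + 22*w)/3 = -55/3 + 11*c/3 + 22*w/3)
G(z) = 4*z (G(z) = 2*(2*z) = 4*z)
(-24 + (h(3, 5)*G(-4))*6)² = (-24 + ((-55/3 + (11/3)*5 + (22/3)*3)*(4*(-4)))*6)² = (-24 + ((-55/3 + 55/3 + 22)*(-16))*6)² = (-24 + (22*(-16))*6)² = (-24 - 352*6)² = (-24 - 2112)² = (-2136)² = 4562496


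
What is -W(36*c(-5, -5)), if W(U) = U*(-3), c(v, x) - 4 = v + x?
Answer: -648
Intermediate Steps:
c(v, x) = 4 + v + x (c(v, x) = 4 + (v + x) = 4 + v + x)
W(U) = -3*U
-W(36*c(-5, -5)) = -(-3)*36*(4 - 5 - 5) = -(-3)*36*(-6) = -(-3)*(-216) = -1*648 = -648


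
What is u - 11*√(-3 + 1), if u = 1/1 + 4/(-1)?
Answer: -3 - 11*I*√2 ≈ -3.0 - 15.556*I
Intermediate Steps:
u = -3 (u = 1*1 + 4*(-1) = 1 - 4 = -3)
u - 11*√(-3 + 1) = -3 - 11*√(-3 + 1) = -3 - 11*I*√2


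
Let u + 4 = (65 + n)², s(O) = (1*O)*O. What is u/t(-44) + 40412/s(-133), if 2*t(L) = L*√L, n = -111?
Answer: 40412/17689 + 48*I*√11/11 ≈ 2.2846 + 14.473*I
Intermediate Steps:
s(O) = O² (s(O) = O*O = O²)
t(L) = L^(3/2)/2 (t(L) = (L*√L)/2 = L^(3/2)/2)
u = 2112 (u = -4 + (65 - 111)² = -4 + (-46)² = -4 + 2116 = 2112)
u/t(-44) + 40412/s(-133) = 2112/(((-44)^(3/2)/2)) + 40412/((-133)²) = 2112/(((-88*I*√11)/2)) + 40412/17689 = 2112/((-44*I*√11)) + 40412*(1/17689) = 2112*(I*√11/484) + 40412/17689 = 48*I*√11/11 + 40412/17689 = 40412/17689 + 48*I*√11/11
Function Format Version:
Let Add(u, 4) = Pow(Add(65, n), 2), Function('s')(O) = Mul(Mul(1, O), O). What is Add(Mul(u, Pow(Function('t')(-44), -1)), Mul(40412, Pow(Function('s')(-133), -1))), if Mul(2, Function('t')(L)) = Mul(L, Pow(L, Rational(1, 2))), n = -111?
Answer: Add(Rational(40412, 17689), Mul(Rational(48, 11), I, Pow(11, Rational(1, 2)))) ≈ Add(2.2846, Mul(14.473, I))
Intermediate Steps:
Function('s')(O) = Pow(O, 2) (Function('s')(O) = Mul(O, O) = Pow(O, 2))
Function('t')(L) = Mul(Rational(1, 2), Pow(L, Rational(3, 2))) (Function('t')(L) = Mul(Rational(1, 2), Mul(L, Pow(L, Rational(1, 2)))) = Mul(Rational(1, 2), Pow(L, Rational(3, 2))))
u = 2112 (u = Add(-4, Pow(Add(65, -111), 2)) = Add(-4, Pow(-46, 2)) = Add(-4, 2116) = 2112)
Add(Mul(u, Pow(Function('t')(-44), -1)), Mul(40412, Pow(Function('s')(-133), -1))) = Add(Mul(2112, Pow(Mul(Rational(1, 2), Pow(-44, Rational(3, 2))), -1)), Mul(40412, Pow(Pow(-133, 2), -1))) = Add(Mul(2112, Pow(Mul(Rational(1, 2), Mul(-88, I, Pow(11, Rational(1, 2)))), -1)), Mul(40412, Pow(17689, -1))) = Add(Mul(2112, Pow(Mul(-44, I, Pow(11, Rational(1, 2))), -1)), Mul(40412, Rational(1, 17689))) = Add(Mul(2112, Mul(Rational(1, 484), I, Pow(11, Rational(1, 2)))), Rational(40412, 17689)) = Add(Mul(Rational(48, 11), I, Pow(11, Rational(1, 2))), Rational(40412, 17689)) = Add(Rational(40412, 17689), Mul(Rational(48, 11), I, Pow(11, Rational(1, 2))))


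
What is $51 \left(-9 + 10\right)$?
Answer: $51$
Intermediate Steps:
$51 \left(-9 + 10\right) = 51 \cdot 1 = 51$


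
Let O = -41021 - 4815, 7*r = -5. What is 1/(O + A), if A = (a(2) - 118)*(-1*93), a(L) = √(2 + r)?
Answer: -244034/8507435467 + 279*√7/8507435467 ≈ -2.8598e-5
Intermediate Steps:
r = -5/7 (r = (⅐)*(-5) = -5/7 ≈ -0.71429)
O = -45836
a(L) = 3*√7/7 (a(L) = √(2 - 5/7) = √(9/7) = 3*√7/7)
A = 10974 - 279*√7/7 (A = (3*√7/7 - 118)*(-1*93) = (-118 + 3*√7/7)*(-93) = 10974 - 279*√7/7 ≈ 10869.)
1/(O + A) = 1/(-45836 + (10974 - 279*√7/7)) = 1/(-34862 - 279*√7/7)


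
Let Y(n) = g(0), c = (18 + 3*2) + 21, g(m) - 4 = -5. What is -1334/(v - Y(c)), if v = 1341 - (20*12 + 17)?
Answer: -1334/1085 ≈ -1.2295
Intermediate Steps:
g(m) = -1 (g(m) = 4 - 5 = -1)
c = 45 (c = (18 + 6) + 21 = 24 + 21 = 45)
v = 1084 (v = 1341 - (240 + 17) = 1341 - 1*257 = 1341 - 257 = 1084)
Y(n) = -1
-1334/(v - Y(c)) = -1334/(1084 - 1*(-1)) = -1334/(1084 + 1) = -1334/1085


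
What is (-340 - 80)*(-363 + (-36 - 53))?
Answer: 189840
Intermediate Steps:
(-340 - 80)*(-363 + (-36 - 53)) = -420*(-363 - 89) = -420*(-452) = 189840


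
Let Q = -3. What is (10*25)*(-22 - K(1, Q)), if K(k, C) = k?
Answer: -5750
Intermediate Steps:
(10*25)*(-22 - K(1, Q)) = (10*25)*(-22 - 1*1) = 250*(-22 - 1) = 250*(-23) = -5750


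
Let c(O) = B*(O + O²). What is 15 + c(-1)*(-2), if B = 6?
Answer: 15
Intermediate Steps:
c(O) = 6*O + 6*O² (c(O) = 6*(O + O²) = 6*O + 6*O²)
15 + c(-1)*(-2) = 15 + (6*(-1)*(1 - 1))*(-2) = 15 + (6*(-1)*0)*(-2) = 15 + 0*(-2) = 15 + 0 = 15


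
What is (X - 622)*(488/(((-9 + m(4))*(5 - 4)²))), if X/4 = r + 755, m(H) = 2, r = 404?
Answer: -1958832/7 ≈ -2.7983e+5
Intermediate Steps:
X = 4636 (X = 4*(404 + 755) = 4*1159 = 4636)
(X - 622)*(488/(((-9 + m(4))*(5 - 4)²))) = (4636 - 622)*(488/(((-9 + 2)*(5 - 4)²))) = 4014*(488/((-7*1²))) = 4014*(488/((-7*1))) = 4014*(488/(-7)) = 4014*(488*(-⅐)) = 4014*(-488/7) = -1958832/7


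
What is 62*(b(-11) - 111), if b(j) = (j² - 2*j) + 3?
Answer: 2170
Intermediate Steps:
b(j) = 3 + j² - 2*j
62*(b(-11) - 111) = 62*((3 + (-11)² - 2*(-11)) - 111) = 62*((3 + 121 + 22) - 111) = 62*(146 - 111) = 62*35 = 2170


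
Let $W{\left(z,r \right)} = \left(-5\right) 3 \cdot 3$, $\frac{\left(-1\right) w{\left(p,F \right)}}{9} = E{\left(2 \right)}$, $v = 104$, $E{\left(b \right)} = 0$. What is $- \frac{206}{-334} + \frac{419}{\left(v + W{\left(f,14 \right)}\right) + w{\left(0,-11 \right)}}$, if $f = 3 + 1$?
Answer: $\frac{76050}{9853} \approx 7.7185$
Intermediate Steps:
$w{\left(p,F \right)} = 0$ ($w{\left(p,F \right)} = \left(-9\right) 0 = 0$)
$f = 4$
$W{\left(z,r \right)} = -45$ ($W{\left(z,r \right)} = \left(-15\right) 3 = -45$)
$- \frac{206}{-334} + \frac{419}{\left(v + W{\left(f,14 \right)}\right) + w{\left(0,-11 \right)}} = - \frac{206}{-334} + \frac{419}{\left(104 - 45\right) + 0} = \left(-206\right) \left(- \frac{1}{334}\right) + \frac{419}{59 + 0} = \frac{103}{167} + \frac{419}{59} = \frac{76050}{9853}$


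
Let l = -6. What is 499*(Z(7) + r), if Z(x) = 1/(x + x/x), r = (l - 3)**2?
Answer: 323851/8 ≈ 40481.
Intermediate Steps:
r = 81 (r = (-6 - 3)**2 = (-9)**2 = 81)
Z(x) = 1/(1 + x) (Z(x) = 1/(x + 1) = 1/(1 + x))
499*(Z(7) + r) = 499*(1/(1 + 7) + 81) = 499*(1/8 + 81) = 499*(649/8) = 323851/8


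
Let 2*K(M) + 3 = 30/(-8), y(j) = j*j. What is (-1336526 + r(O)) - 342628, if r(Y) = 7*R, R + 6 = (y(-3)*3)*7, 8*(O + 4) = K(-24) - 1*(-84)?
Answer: -1677873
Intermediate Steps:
y(j) = j²
K(M) = -27/8 (K(M) = -3/2 + (30/(-8))/2 = -3/2 + (30*(-⅛))/2 = -3/2 + (½)*(-15/4) = -3/2 - 15/8 = -27/8)
O = 389/64 (O = -4 + (-27/8 - 1*(-84))/8 = -4 + (-27/8 + 84)/8 = -4 + (⅛)*(645/8) = -4 + 645/64 = 389/64 ≈ 6.0781)
R = 183 (R = -6 + ((-3)²*3)*7 = -6 + (9*3)*7 = -6 + 27*7 = -6 + 189 = 183)
r(Y) = 1281 (r(Y) = 7*183 = 1281)
(-1336526 + r(O)) - 342628 = (-1336526 + 1281) - 342628 = -1335245 - 342628 = -1677873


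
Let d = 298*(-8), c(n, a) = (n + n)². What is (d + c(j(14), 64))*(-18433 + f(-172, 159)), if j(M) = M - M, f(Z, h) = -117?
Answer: 44223200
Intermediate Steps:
j(M) = 0
c(n, a) = 4*n² (c(n, a) = (2*n)² = 4*n²)
d = -2384
(d + c(j(14), 64))*(-18433 + f(-172, 159)) = (-2384 + 4*0²)*(-18433 - 117) = (-2384 + 4*0)*(-18550) = (-2384 + 0)*(-18550) = -2384*(-18550) = 44223200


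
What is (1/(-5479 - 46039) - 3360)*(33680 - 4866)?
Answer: -2493858629767/25759 ≈ -9.6815e+7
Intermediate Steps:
(1/(-5479 - 46039) - 3360)*(33680 - 4866) = (1/(-51518) - 3360)*28814 = (-1/51518 - 3360)*28814 = -173100481/51518*28814 = -2493858629767/25759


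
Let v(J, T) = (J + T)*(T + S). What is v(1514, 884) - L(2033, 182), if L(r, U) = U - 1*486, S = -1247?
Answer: -870170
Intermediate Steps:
L(r, U) = -486 + U (L(r, U) = U - 486 = -486 + U)
v(J, T) = (-1247 + T)*(J + T) (v(J, T) = (J + T)*(T - 1247) = (J + T)*(-1247 + T) = (-1247 + T)*(J + T))
v(1514, 884) - L(2033, 182) = (884² - 1247*1514 - 1247*884 + 1514*884) - (-486 + 182) = (781456 - 1887958 - 1102348 + 1338376) - 1*(-304) = -870474 + 304 = -870170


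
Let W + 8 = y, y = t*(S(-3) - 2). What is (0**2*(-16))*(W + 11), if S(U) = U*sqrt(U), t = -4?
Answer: 0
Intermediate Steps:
S(U) = U**(3/2)
y = 8 + 12*I*sqrt(3) (y = -4*((-3)**(3/2) - 2) = -4*(-3*I*sqrt(3) - 2) = -4*(-2 - 3*I*sqrt(3)) = 8 + 12*I*sqrt(3) ≈ 8.0 + 20.785*I)
W = 12*I*sqrt(3) (W = -8 + (8 + 12*I*sqrt(3)) = 12*I*sqrt(3) ≈ 20.785*I)
(0**2*(-16))*(W + 11) = (0**2*(-16))*(12*I*sqrt(3) + 11) = (0*(-16))*(11 + 12*I*sqrt(3)) = 0*(11 + 12*I*sqrt(3)) = 0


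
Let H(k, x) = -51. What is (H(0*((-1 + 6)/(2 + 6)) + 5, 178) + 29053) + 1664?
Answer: 30666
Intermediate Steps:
(H(0*((-1 + 6)/(2 + 6)) + 5, 178) + 29053) + 1664 = (-51 + 29053) + 1664 = 29002 + 1664 = 30666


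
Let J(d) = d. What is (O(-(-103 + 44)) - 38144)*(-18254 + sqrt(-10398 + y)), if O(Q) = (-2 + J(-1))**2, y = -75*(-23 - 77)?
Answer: 696116290 - 114405*I*sqrt(322) ≈ 6.9612e+8 - 2.0529e+6*I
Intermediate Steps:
y = 7500 (y = -75*(-100) = 7500)
O(Q) = 9 (O(Q) = (-2 - 1)**2 = (-3)**2 = 9)
(O(-(-103 + 44)) - 38144)*(-18254 + sqrt(-10398 + y)) = (9 - 38144)*(-18254 + sqrt(-10398 + 7500)) = -38135*(-18254 + sqrt(-2898)) = -38135*(-18254 + 3*I*sqrt(322)) = 696116290 - 114405*I*sqrt(322)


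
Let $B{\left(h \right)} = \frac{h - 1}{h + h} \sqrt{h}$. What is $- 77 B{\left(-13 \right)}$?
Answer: $- \frac{539 i \sqrt{13}}{13} \approx - 149.49 i$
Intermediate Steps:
$B{\left(h \right)} = \frac{-1 + h}{2 \sqrt{h}}$ ($B{\left(h \right)} = \frac{-1 + h}{2 h} \sqrt{h} = \frac{-1 + h}{2 \sqrt{h}}$)
$- 77 B{\left(-13 \right)} = - 77 \frac{-1 - 13}{2 i \sqrt{13}} = - 77 \cdot \frac{1}{2} \left(- \frac{i \sqrt{13}}{13}\right) \left(-14\right) = - 77 \frac{7 i \sqrt{13}}{13} = - \frac{539 i \sqrt{13}}{13}$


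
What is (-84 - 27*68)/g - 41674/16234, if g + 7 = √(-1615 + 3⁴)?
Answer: 76107509/12849211 + 1920*I*√1534/1583 ≈ 5.9231 + 47.504*I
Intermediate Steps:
g = -7 + I*√1534 (g = -7 + √(-1615 + 3⁴) = -7 + √(-1615 + 81) = -7 + √(-1534) = -7 + I*√1534 ≈ -7.0 + 39.166*I)
(-84 - 27*68)/g - 41674/16234 = (-84 - 27*68)/(-7 + I*√1534) - 41674/16234 = (-84 - 1836)/(-7 + I*√1534) - 41674*1/16234 = -1920/(-7 + I*√1534) - 20837/8117 = -20837/8117 - 1920/(-7 + I*√1534)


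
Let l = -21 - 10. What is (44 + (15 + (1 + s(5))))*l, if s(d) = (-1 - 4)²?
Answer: -2635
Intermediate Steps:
l = -31
s(d) = 25 (s(d) = (-5)² = 25)
(44 + (15 + (1 + s(5))))*l = (44 + (15 + (1 + 25)))*(-31) = (44 + (15 + 26))*(-31) = (44 + 41)*(-31) = 85*(-31) = -2635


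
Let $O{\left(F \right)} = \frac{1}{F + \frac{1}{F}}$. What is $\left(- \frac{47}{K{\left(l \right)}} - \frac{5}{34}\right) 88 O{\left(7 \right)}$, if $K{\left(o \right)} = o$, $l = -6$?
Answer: $\frac{120736}{1275} \approx 94.695$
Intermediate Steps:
$\left(- \frac{47}{K{\left(l \right)}} - \frac{5}{34}\right) 88 O{\left(7 \right)} = \left(- \frac{47}{-6} - \frac{5}{34}\right) 88 \frac{7}{1 + 7^{2}} = \left(\left(-47\right) \left(- \frac{1}{6}\right) - \frac{5}{34}\right) 88 \frac{7}{1 + 49} = \left(\frac{47}{6} - \frac{5}{34}\right) 88 \cdot \frac{7}{50} = \frac{392}{51} \cdot 88 \cdot 7 \cdot \frac{1}{50} = \frac{34496}{51} \cdot \frac{7}{50} = \frac{120736}{1275}$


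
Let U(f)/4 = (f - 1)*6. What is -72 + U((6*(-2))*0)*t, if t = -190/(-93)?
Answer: -3752/31 ≈ -121.03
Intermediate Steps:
U(f) = -24 + 24*f (U(f) = 4*((f - 1)*6) = 4*((-1 + f)*6) = 4*(-6 + 6*f) = -24 + 24*f)
t = 190/93 (t = -190*(-1/93) = 190/93 ≈ 2.0430)
-72 + U((6*(-2))*0)*t = -72 + (-24 + 24*((6*(-2))*0))*(190/93) = -72 + (-24 + 24*(-12*0))*(190/93) = -72 + (-24 + 24*0)*(190/93) = -72 + (-24 + 0)*(190/93) = -72 - 24*190/93 = -72 - 1520/31 = -3752/31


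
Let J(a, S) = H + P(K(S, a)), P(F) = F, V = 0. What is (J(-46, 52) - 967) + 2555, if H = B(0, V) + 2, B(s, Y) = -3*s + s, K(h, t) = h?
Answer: 1642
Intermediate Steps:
B(s, Y) = -2*s
H = 2 (H = -2*0 + 2 = 0 + 2 = 2)
J(a, S) = 2 + S
(J(-46, 52) - 967) + 2555 = ((2 + 52) - 967) + 2555 = (54 - 967) + 2555 = -913 + 2555 = 1642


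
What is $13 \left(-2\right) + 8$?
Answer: $-18$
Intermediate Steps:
$13 \left(-2\right) + 8 = -26 + 8 = -18$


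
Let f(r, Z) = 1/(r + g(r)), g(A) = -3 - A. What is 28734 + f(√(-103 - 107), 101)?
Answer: 86201/3 ≈ 28734.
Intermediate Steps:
f(r, Z) = -⅓ (f(r, Z) = 1/(r + (-3 - r)) = 1/(-3) = -⅓)
28734 + f(√(-103 - 107), 101) = 28734 - ⅓ = 86201/3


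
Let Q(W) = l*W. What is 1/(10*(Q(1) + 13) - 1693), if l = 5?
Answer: -1/1513 ≈ -0.00066094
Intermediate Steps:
Q(W) = 5*W
1/(10*(Q(1) + 13) - 1693) = 1/(10*(5*1 + 13) - 1693) = 1/(10*(5 + 13) - 1693) = 1/(10*18 - 1693) = 1/(180 - 1693) = 1/(-1513) = -1/1513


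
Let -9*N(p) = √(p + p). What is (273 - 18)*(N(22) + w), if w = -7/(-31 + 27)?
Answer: 1785/4 - 170*√11/3 ≈ 258.31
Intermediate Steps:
N(p) = -√2*√p/9 (N(p) = -√(p + p)/9 = -√2*√p/9)
w = 7/4 (w = -7/(-4) = -7*(-¼) = 7/4 ≈ 1.7500)
(273 - 18)*(N(22) + w) = (273 - 18)*(-√2*√22/9 + 7/4) = 255*(-2*√11/9 + 7/4) = 255*(7/4 - 2*√11/9) = 1785/4 - 170*√11/3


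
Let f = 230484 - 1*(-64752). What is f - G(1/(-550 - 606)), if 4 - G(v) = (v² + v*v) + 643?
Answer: 197694207001/668168 ≈ 2.9588e+5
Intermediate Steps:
G(v) = -639 - 2*v² (G(v) = 4 - ((v² + v*v) + 643) = 4 - ((v² + v²) + 643) = 4 - (2*v² + 643) = 4 - (643 + 2*v²) = 4 + (-643 - 2*v²) = -639 - 2*v²)
f = 295236 (f = 230484 + 64752 = 295236)
f - G(1/(-550 - 606)) = 295236 - (-639 - 2/(-550 - 606)²) = 295236 - (-639 - 2*(1/(-1156))²) = 295236 - (-639 - 2*(-1/1156)²) = 295236 - (-639 - 2*1/1336336) = 295236 - (-639 - 1/668168) = 295236 - 1*(-426959353/668168) = 295236 + 426959353/668168 = 197694207001/668168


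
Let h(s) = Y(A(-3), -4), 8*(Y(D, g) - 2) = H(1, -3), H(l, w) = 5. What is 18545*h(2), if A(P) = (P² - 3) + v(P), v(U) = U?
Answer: 389445/8 ≈ 48681.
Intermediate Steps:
A(P) = -3 + P + P² (A(P) = (P² - 3) + P = (-3 + P²) + P = -3 + P + P²)
Y(D, g) = 21/8 (Y(D, g) = 2 + (⅛)*5 = 2 + 5/8 = 21/8)
h(s) = 21/8
18545*h(2) = 18545*(21/8) = 389445/8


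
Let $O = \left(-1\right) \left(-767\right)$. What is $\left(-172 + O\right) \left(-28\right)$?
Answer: $-16660$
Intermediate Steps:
$O = 767$
$\left(-172 + O\right) \left(-28\right) = \left(-172 + 767\right) \left(-28\right) = 595 \left(-28\right) = -16660$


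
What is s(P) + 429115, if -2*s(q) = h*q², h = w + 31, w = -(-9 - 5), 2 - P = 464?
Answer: -4373375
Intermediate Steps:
P = -462 (P = 2 - 1*464 = 2 - 464 = -462)
w = 14 (w = -1*(-14) = 14)
h = 45 (h = 14 + 31 = 45)
s(q) = -45*q²/2
s(P) + 429115 = -45/2*(-462)² + 429115 = -45/2*213444 + 429115 = -4802490 + 429115 = -4373375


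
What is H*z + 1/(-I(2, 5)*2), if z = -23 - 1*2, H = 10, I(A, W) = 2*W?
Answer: -5001/20 ≈ -250.05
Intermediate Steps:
z = -25 (z = -23 - 2 = -25)
H*z + 1/(-I(2, 5)*2) = 10*(-25) + 1/(-2*5*2) = -250 + 1/(-1*10*2) = -250 + 1/(-10*2) = -250 + 1/(-20) = -250 - 1/20 = -5001/20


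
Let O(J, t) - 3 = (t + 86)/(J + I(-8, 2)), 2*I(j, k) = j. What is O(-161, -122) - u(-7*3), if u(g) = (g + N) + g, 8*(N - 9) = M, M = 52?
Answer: 3269/110 ≈ 29.718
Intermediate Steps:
N = 31/2 (N = 9 + (⅛)*52 = 9 + 13/2 = 31/2 ≈ 15.500)
I(j, k) = j/2
u(g) = 31/2 + 2*g (u(g) = (g + 31/2) + g = (31/2 + g) + g = 31/2 + 2*g)
O(J, t) = 3 + (86 + t)/(-4 + J) (O(J, t) = 3 + (t + 86)/(J + (½)*(-8)) = 3 + (86 + t)/(J - 4) = 3 + (86 + t)/(-4 + J))
O(-161, -122) - u(-7*3) = (74 - 122 + 3*(-161))/(-4 - 161) - (31/2 + 2*(-7*3)) = (74 - 122 - 483)/(-165) - (31/2 + 2*(-21)) = -1/165*(-531) - (31/2 - 42) = 177/55 - 1*(-53/2) = 177/55 + 53/2 = 3269/110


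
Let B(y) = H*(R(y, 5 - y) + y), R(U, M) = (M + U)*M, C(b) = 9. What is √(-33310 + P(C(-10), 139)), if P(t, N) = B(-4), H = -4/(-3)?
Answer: I*√299298/3 ≈ 182.36*I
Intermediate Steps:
R(U, M) = M*(M + U)
H = 4/3 (H = -4*(-⅓) = 4/3 ≈ 1.3333)
B(y) = 100/3 - 16*y/3 (B(y) = 4*((5 - y)*((5 - y) + y) + y)/3 = 4*((5 - y)*5 + y)/3 = 4*((25 - 5*y) + y)/3 = 4*(25 - 4*y)/3 = 100/3 - 16*y/3)
P(t, N) = 164/3 (P(t, N) = 100/3 - 16/3*(-4) = 100/3 + 64/3 = 164/3)
√(-33310 + P(C(-10), 139)) = √(-33310 + 164/3) = √(-99766/3) = I*√299298/3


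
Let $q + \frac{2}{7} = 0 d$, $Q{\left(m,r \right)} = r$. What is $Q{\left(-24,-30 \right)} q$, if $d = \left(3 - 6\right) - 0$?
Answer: $\frac{60}{7} \approx 8.5714$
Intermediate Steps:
$d = -3$ ($d = \left(3 - 6\right) + 0 = -3 + 0 = -3$)
$q = - \frac{2}{7}$ ($q = - \frac{2}{7} + 0 \left(-3\right) = - \frac{2}{7} + 0 = - \frac{2}{7} \approx -0.28571$)
$Q{\left(-24,-30 \right)} q = \left(-30\right) \left(- \frac{2}{7}\right) = \frac{60}{7}$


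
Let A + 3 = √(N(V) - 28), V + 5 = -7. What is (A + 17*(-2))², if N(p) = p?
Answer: 1329 - 148*I*√10 ≈ 1329.0 - 468.02*I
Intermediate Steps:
V = -12 (V = -5 - 7 = -12)
A = -3 + 2*I*√10 (A = -3 + √(-12 - 28) = -3 + √(-40) = -3 + 2*I*√10 ≈ -3.0 + 6.3246*I)
(A + 17*(-2))² = ((-3 + 2*I*√10) + 17*(-2))² = ((-3 + 2*I*√10) - 34)² = (-37 + 2*I*√10)²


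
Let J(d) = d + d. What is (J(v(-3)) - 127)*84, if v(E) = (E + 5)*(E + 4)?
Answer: -10332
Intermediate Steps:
v(E) = (4 + E)*(5 + E) (v(E) = (5 + E)*(4 + E) = (4 + E)*(5 + E))
J(d) = 2*d
(J(v(-3)) - 127)*84 = (2*(20 + (-3)² + 9*(-3)) - 127)*84 = (2*(20 + 9 - 27) - 127)*84 = (2*2 - 127)*84 = (4 - 127)*84 = -123*84 = -10332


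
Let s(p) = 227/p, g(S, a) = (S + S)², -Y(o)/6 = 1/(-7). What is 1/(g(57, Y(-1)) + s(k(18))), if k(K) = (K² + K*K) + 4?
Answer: 652/8473619 ≈ 7.6945e-5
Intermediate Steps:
Y(o) = 6/7 (Y(o) = -6/(-7) = -6*(-⅐) = 6/7)
k(K) = 4 + 2*K² (k(K) = (K² + K²) + 4 = 2*K² + 4 = 4 + 2*K²)
g(S, a) = 4*S² (g(S, a) = (2*S)² = 4*S²)
1/(g(57, Y(-1)) + s(k(18))) = 1/(4*57² + 227/(4 + 2*18²)) = 1/(4*3249 + 227/(4 + 2*324)) = 1/(12996 + 227/(4 + 648)) = 1/(12996 + 227/652) = 1/(8473619/652) = 652/8473619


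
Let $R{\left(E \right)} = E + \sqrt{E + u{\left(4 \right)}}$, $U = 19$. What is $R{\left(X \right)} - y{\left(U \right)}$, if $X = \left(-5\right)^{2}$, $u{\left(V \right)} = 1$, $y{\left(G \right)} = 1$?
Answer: $24 + \sqrt{26} \approx 29.099$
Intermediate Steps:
$X = 25$
$R{\left(E \right)} = E + \sqrt{1 + E}$ ($R{\left(E \right)} = E + \sqrt{E + 1} = E + \sqrt{1 + E}$)
$R{\left(X \right)} - y{\left(U \right)} = \left(25 + \sqrt{1 + 25}\right) - 1 = \left(25 + \sqrt{26}\right) - 1 = 24 + \sqrt{26}$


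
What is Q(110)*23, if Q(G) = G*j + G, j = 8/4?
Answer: 7590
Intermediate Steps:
j = 2 (j = 8*(1/4) = 2)
Q(G) = 3*G (Q(G) = G*2 + G = 2*G + G = 3*G)
Q(110)*23 = (3*110)*23 = 330*23 = 7590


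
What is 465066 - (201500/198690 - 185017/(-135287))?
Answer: 1250099099407775/2688017403 ≈ 4.6506e+5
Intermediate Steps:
465066 - (201500/198690 - 185017/(-135287)) = 465066 - (201500*(1/198690) - 185017*(-1/135287)) = 465066 - (20150/19869 + 185017/135287) = 465066 - 1*6402135823/2688017403 = 465066 - 6402135823/2688017403 = 1250099099407775/2688017403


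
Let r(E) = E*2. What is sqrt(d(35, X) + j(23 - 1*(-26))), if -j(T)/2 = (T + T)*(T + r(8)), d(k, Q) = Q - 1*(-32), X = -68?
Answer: 2*I*sqrt(3194) ≈ 113.03*I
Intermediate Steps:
d(k, Q) = 32 + Q (d(k, Q) = Q + 32 = 32 + Q)
r(E) = 2*E
j(T) = -4*T*(16 + T) (j(T) = -2*(T + T)*(T + 2*8) = -2*2*T*(T + 16) = -2*2*T*(16 + T) = -4*T*(16 + T))
sqrt(d(35, X) + j(23 - 1*(-26))) = sqrt((32 - 68) - 4*(23 - 1*(-26))*(16 + (23 - 1*(-26)))) = sqrt(-36 - 4*(23 + 26)*(16 + (23 + 26))) = sqrt(-36 - 4*49*(16 + 49)) = sqrt(-36 - 4*49*65) = sqrt(-36 - 12740) = sqrt(-12776) = 2*I*sqrt(3194)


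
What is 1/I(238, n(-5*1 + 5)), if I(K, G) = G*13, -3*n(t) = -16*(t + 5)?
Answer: 3/1040 ≈ 0.0028846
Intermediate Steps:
n(t) = 80/3 + 16*t/3 (n(t) = -(-16)*(t + 5)/3 = -(-16)*(5 + t)/3 = -(-80 - 16*t)/3 = 80/3 + 16*t/3)
I(K, G) = 13*G
1/I(238, n(-5*1 + 5)) = 1/(13*(80/3 + 16*(-5*1 + 5)/3)) = 1/(13*(80/3 + 16*(-5 + 5)/3)) = 1/(13*(80/3 + (16/3)*0)) = 1/(13*(80/3 + 0)) = 1/(13*(80/3)) = 1/(1040/3) = 3/1040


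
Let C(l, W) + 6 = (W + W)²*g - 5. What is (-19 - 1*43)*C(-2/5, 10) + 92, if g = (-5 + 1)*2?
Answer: 199174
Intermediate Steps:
g = -8 (g = -4*2 = -8)
C(l, W) = -11 - 32*W² (C(l, W) = -6 + ((W + W)²*(-8) - 5) = -6 + ((2*W)²*(-8) - 5) = -6 + ((4*W²)*(-8) - 5) = -6 + (-32*W² - 5) = -6 + (-5 - 32*W²) = -11 - 32*W²)
(-19 - 1*43)*C(-2/5, 10) + 92 = (-19 - 1*43)*(-11 - 32*10²) + 92 = (-19 - 43)*(-11 - 32*100) + 92 = -62*(-11 - 3200) + 92 = -62*(-3211) + 92 = 199082 + 92 = 199174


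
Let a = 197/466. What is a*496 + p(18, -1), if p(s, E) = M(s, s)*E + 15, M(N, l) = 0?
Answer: 52351/233 ≈ 224.68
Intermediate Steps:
a = 197/466 (a = 197*(1/466) = 197/466 ≈ 0.42275)
p(s, E) = 15 (p(s, E) = 0*E + 15 = 0 + 15 = 15)
a*496 + p(18, -1) = (197/466)*496 + 15 = 48856/233 + 15 = 52351/233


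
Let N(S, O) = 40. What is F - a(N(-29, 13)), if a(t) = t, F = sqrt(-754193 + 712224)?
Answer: -40 + I*sqrt(41969) ≈ -40.0 + 204.86*I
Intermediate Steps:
F = I*sqrt(41969) (F = sqrt(-41969) = I*sqrt(41969) ≈ 204.86*I)
F - a(N(-29, 13)) = I*sqrt(41969) - 1*40 = I*sqrt(41969) - 40 = -40 + I*sqrt(41969)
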